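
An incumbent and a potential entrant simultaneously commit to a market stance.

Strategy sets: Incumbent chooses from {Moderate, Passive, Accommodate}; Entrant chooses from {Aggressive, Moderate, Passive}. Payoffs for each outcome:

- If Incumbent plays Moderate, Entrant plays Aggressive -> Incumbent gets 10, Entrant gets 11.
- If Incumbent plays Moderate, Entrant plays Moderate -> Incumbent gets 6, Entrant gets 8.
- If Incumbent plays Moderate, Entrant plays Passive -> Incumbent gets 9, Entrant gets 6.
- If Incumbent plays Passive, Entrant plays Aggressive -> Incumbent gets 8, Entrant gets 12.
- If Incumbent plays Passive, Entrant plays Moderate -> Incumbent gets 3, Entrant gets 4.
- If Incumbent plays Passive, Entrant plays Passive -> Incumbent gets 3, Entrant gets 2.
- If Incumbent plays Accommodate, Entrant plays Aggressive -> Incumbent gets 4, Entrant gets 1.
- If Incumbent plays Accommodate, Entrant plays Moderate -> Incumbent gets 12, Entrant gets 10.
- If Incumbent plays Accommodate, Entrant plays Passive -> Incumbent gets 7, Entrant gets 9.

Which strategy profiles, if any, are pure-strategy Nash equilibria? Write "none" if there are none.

(Moderate, Aggressive); (Accommodate, Moderate)

(Moderate, Aggressive): Incumbent gets 10, best alternative 8; Entrant gets 11, best alternative 8. No profitable deviation — NE.
(Moderate, Moderate): Incumbent can switch to Accommodate (6 → 12). Not NE.
(Moderate, Passive): Entrant can switch to Aggressive (6 → 11). Not NE.
(Passive, Aggressive): Incumbent can switch to Moderate (8 → 10). Not NE.
(Passive, Moderate): Incumbent can switch to Moderate (3 → 6). Not NE.
(Passive, Passive): Incumbent can switch to Moderate (3 → 9). Not NE.
(Accommodate, Aggressive): Incumbent can switch to Moderate (4 → 10). Not NE.
(Accommodate, Moderate): Incumbent gets 12, best alternative 6; Entrant gets 10, best alternative 9. No profitable deviation — NE.
(The remaining 1 profile has a profitable deviation by the same check.)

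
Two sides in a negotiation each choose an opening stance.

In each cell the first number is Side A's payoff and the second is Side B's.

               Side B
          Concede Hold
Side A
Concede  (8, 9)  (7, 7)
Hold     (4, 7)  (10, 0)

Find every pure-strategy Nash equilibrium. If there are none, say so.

The unique pure-strategy Nash equilibrium is (Concede, Concede).

(Concede, Concede): Side A gets 8, best alternative 4; Side B gets 9, best alternative 7. No profitable deviation — NE.
(Concede, Hold): Side A can switch to Hold (7 → 10). Not NE.
(Hold, Concede): Side A can switch to Concede (4 → 8). Not NE.
(Hold, Hold): Side B can switch to Concede (0 → 7). Not NE.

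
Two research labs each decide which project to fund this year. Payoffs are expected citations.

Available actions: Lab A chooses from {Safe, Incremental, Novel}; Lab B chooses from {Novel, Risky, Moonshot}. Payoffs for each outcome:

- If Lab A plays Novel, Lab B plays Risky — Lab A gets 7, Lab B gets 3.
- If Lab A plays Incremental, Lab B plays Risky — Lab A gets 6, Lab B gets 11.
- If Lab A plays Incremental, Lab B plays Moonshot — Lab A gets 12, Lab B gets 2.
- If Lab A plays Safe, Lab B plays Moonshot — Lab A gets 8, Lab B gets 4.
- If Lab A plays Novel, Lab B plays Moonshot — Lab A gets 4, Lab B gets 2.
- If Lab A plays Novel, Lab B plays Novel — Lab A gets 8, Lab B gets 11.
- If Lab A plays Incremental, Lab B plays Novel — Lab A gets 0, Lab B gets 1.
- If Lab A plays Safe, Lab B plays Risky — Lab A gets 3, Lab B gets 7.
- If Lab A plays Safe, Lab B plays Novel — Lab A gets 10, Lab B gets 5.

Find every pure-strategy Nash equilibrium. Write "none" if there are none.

There is no pure-strategy Nash equilibrium.

Mark each player's best response to every combination of opponents' strategies; a profile where every player is best-responding is a pure Nash equilibrium.
Lab A against Novel: payoffs 10, 0, 8 → best response Safe.
Lab A against Risky: payoffs 3, 6, 7 → best response Novel.
Lab A against Moonshot: payoffs 8, 12, 4 → best response Incremental.
Lab B against Safe: payoffs 5, 7, 4 → best response Risky.
Lab B against Incremental: payoffs 1, 11, 2 → best response Risky.
Lab B against Novel: payoffs 11, 3, 2 → best response Novel.
No profile is a mutual best response for all players.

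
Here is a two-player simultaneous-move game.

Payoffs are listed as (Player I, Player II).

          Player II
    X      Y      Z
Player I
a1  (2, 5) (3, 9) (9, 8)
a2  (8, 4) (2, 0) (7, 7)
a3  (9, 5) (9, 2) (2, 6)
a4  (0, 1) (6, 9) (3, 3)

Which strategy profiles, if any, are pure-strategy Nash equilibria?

This game has no pure Nash equilibrium.

Player I against X: payoffs 2, 8, 9, 0 → best response a3.
Player I against Y: payoffs 3, 2, 9, 6 → best response a3.
Player I against Z: payoffs 9, 7, 2, 3 → best response a1.
Player II against a1: payoffs 5, 9, 8 → best response Y.
Player II against a2: payoffs 4, 0, 7 → best response Z.
Player II against a3: payoffs 5, 2, 6 → best response Z.
Player II against a4: payoffs 1, 9, 3 → best response Y.
No profile is a mutual best response for all players.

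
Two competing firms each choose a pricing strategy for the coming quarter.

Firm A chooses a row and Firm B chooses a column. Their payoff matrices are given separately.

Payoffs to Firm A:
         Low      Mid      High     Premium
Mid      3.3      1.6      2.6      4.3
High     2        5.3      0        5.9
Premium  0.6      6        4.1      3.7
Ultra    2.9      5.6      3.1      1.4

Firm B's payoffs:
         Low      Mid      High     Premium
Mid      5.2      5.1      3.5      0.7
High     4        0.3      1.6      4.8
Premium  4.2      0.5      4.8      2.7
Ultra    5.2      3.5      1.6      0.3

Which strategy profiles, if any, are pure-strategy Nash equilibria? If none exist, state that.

The pure Nash equilibria are (Mid, Low), (High, Premium), (Premium, High).

(Mid, Low): Firm A gets 3.3, best alternative 2.9; Firm B gets 5.2, best alternative 5.1. No profitable deviation — NE.
(Mid, Mid): Firm A can switch to High (1.6 → 5.3). Not NE.
(Mid, High): Firm A can switch to Premium (2.6 → 4.1). Not NE.
(Mid, Premium): Firm A can switch to High (4.3 → 5.9). Not NE.
(High, Low): Firm A can switch to Mid (2 → 3.3). Not NE.
(High, Mid): Firm A can switch to Premium (5.3 → 6). Not NE.
(High, High): Firm A can switch to Mid (0 → 2.6). Not NE.
(High, Premium): Firm A gets 5.9, best alternative 4.3; Firm B gets 4.8, best alternative 4. No profitable deviation — NE.
(Premium, Low): Firm A can switch to Mid (0.6 → 3.3). Not NE.
(Premium, Mid): Firm B can switch to Low (0.5 → 4.2). Not NE.
(Premium, High): Firm A gets 4.1, best alternative 3.1; Firm B gets 4.8, best alternative 4.2. No profitable deviation — NE.
(Premium, Premium): Firm A can switch to Mid (3.7 → 4.3). Not NE.
(Ultra, Low): Firm A can switch to Mid (2.9 → 3.3). Not NE.
(The remaining 3 profiles each have a profitable deviation by the same check.)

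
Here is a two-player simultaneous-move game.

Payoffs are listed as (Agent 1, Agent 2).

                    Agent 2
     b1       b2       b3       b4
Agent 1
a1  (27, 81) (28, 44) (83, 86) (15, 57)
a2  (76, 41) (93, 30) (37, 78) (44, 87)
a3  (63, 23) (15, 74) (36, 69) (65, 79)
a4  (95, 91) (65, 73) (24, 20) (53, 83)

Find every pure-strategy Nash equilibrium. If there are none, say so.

(a1, b1): Agent 1 can switch to a2 (27 → 76). Not NE.
(a1, b2): Agent 1 can switch to a2 (28 → 93). Not NE.
(a1, b3): Agent 1 gets 83, best alternative 37; Agent 2 gets 86, best alternative 81. No profitable deviation — NE.
(a1, b4): Agent 1 can switch to a2 (15 → 44). Not NE.
(a2, b1): Agent 1 can switch to a4 (76 → 95). Not NE.
(a2, b2): Agent 2 can switch to b1 (30 → 41). Not NE.
(a2, b3): Agent 1 can switch to a1 (37 → 83). Not NE.
(a2, b4): Agent 1 can switch to a3 (44 → 65). Not NE.
(a3, b1): Agent 1 can switch to a2 (63 → 76). Not NE.
(a3, b2): Agent 1 can switch to a1 (15 → 28). Not NE.
(a3, b3): Agent 1 can switch to a1 (36 → 83). Not NE.
(a3, b4): Agent 1 gets 65, best alternative 53; Agent 2 gets 79, best alternative 74. No profitable deviation — NE.
(a4, b1): Agent 1 gets 95, best alternative 76; Agent 2 gets 91, best alternative 83. No profitable deviation — NE.
(a4, b2): Agent 1 can switch to a2 (65 → 93). Not NE.
(a4, b3): Agent 1 can switch to a1 (24 → 83). Not NE.
(The remaining 1 profile has a profitable deviation by the same check.)

The pure Nash equilibria are (a1, b3) and (a3, b4) and (a4, b1).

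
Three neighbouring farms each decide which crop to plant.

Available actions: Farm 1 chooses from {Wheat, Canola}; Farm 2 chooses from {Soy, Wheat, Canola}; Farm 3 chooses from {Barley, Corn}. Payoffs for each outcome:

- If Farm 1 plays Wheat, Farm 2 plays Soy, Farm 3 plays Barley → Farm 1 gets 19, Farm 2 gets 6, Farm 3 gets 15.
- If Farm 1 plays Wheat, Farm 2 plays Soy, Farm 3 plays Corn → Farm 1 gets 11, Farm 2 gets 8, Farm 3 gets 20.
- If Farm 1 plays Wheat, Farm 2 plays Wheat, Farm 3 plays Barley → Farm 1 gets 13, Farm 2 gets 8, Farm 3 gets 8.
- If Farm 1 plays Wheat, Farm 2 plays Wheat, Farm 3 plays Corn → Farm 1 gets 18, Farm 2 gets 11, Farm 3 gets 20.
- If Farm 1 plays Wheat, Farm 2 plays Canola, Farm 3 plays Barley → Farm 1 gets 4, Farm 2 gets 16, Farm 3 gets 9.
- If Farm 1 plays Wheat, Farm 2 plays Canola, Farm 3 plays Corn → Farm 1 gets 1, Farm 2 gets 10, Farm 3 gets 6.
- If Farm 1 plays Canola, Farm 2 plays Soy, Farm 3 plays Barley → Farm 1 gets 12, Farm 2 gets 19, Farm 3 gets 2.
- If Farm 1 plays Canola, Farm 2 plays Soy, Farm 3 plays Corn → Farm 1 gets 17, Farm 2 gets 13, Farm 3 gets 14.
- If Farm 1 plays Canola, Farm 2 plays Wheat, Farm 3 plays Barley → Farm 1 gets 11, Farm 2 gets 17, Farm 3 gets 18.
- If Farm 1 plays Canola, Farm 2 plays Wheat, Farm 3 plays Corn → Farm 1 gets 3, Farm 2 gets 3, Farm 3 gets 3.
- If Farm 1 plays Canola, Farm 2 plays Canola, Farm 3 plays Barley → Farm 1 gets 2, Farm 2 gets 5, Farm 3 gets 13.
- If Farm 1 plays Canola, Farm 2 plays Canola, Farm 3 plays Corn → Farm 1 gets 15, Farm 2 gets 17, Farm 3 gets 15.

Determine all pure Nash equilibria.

(Wheat, Soy, Barley): Farm 2 can switch to Wheat (6 → 8). Not NE.
(Wheat, Soy, Corn): Farm 1 can switch to Canola (11 → 17). Not NE.
(Wheat, Wheat, Barley): Farm 2 can switch to Canola (8 → 16). Not NE.
(Wheat, Wheat, Corn): Farm 1 gets 18, best alternative 3; Farm 2 gets 11, best alternative 10; Farm 3 gets 20, best alternative 8. No profitable deviation — NE.
(Wheat, Canola, Barley): Farm 1 gets 4, best alternative 2; Farm 2 gets 16, best alternative 8; Farm 3 gets 9, best alternative 6. No profitable deviation — NE.
(Wheat, Canola, Corn): Farm 1 can switch to Canola (1 → 15). Not NE.
(Canola, Soy, Barley): Farm 1 can switch to Wheat (12 → 19). Not NE.
(Canola, Soy, Corn): Farm 2 can switch to Canola (13 → 17). Not NE.
(Canola, Canola, Corn): Farm 1 gets 15, best alternative 1; Farm 2 gets 17, best alternative 13; Farm 3 gets 15, best alternative 13. No profitable deviation — NE.
(The remaining 3 profiles each have a profitable deviation by the same check.)

The pure Nash equilibria are (Wheat, Wheat, Corn) and (Wheat, Canola, Barley) and (Canola, Canola, Corn).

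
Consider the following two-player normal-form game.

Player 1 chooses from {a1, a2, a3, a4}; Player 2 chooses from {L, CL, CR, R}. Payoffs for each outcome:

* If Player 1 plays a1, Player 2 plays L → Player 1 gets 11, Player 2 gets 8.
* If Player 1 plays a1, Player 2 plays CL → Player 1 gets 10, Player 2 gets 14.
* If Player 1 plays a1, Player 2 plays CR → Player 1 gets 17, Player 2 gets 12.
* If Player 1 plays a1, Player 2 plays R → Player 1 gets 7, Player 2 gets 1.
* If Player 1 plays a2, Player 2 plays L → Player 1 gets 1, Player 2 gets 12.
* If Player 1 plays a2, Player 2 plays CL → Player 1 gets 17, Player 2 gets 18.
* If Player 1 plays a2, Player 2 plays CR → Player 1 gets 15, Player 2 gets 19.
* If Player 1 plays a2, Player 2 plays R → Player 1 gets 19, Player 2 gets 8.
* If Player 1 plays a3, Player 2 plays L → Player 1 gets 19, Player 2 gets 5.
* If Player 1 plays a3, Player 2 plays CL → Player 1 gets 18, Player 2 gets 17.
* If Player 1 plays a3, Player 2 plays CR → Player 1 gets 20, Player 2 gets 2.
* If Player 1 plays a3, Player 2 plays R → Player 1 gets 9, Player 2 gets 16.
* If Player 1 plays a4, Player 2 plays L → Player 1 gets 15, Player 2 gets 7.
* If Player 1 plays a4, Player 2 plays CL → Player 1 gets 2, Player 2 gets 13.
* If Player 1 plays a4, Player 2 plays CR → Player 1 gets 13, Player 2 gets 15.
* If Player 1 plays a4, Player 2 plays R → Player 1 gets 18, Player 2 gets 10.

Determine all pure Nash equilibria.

(a1, L): Player 1 can switch to a3 (11 → 19). Not NE.
(a1, CL): Player 1 can switch to a2 (10 → 17). Not NE.
(a1, CR): Player 1 can switch to a3 (17 → 20). Not NE.
(a1, R): Player 1 can switch to a2 (7 → 19). Not NE.
(a2, L): Player 1 can switch to a1 (1 → 11). Not NE.
(a2, CL): Player 1 can switch to a3 (17 → 18). Not NE.
(a2, CR): Player 1 can switch to a1 (15 → 17). Not NE.
(a2, R): Player 2 can switch to L (8 → 12). Not NE.
(a3, L): Player 2 can switch to CL (5 → 17). Not NE.
(a3, CL): Player 1 gets 18, best alternative 17; Player 2 gets 17, best alternative 16. No profitable deviation — NE.
(a3, CR): Player 2 can switch to L (2 → 5). Not NE.
(a3, R): Player 1 can switch to a2 (9 → 19). Not NE.
(a4, L): Player 1 can switch to a3 (15 → 19). Not NE.
(The remaining 3 profiles each have a profitable deviation by the same check.)

Pure NE: (a3, CL)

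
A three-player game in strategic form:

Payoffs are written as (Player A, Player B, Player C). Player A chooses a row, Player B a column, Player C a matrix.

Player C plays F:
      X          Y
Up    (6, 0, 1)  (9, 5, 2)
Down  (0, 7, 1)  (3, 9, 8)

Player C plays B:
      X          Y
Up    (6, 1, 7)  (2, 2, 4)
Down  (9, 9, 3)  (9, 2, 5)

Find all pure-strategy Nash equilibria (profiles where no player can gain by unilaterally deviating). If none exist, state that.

(Down, X, B)

Player A against (X, F): payoffs 6, 0 → best response Up.
Player A against (X, B): payoffs 6, 9 → best response Down.
Player A against (Y, F): payoffs 9, 3 → best response Up.
Player A against (Y, B): payoffs 2, 9 → best response Down.
Player B against (Up, F): payoffs 0, 5 → best response Y.
Player B against (Up, B): payoffs 1, 2 → best response Y.
Player B against (Down, F): payoffs 7, 9 → best response Y.
Player B against (Down, B): payoffs 9, 2 → best response X.
Player C against (Up, X): payoffs 1, 7 → best response B.
Player C against (Up, Y): payoffs 2, 4 → best response B.
Player C against (Down, X): payoffs 1, 3 → best response B.
Player C against (Down, Y): payoffs 8, 5 → best response F.
Mutual best responses: (Down, X, B).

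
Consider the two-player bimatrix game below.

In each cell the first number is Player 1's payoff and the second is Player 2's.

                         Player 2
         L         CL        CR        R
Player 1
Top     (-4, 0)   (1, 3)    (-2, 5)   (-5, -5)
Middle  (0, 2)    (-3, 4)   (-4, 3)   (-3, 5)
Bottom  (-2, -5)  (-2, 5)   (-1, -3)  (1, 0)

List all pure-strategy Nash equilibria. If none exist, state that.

This game has no pure Nash equilibrium.

Player 1 against L: payoffs -4, 0, -2 → best response Middle.
Player 1 against CL: payoffs 1, -3, -2 → best response Top.
Player 1 against CR: payoffs -2, -4, -1 → best response Bottom.
Player 1 against R: payoffs -5, -3, 1 → best response Bottom.
Player 2 against Top: payoffs 0, 3, 5, -5 → best response CR.
Player 2 against Middle: payoffs 2, 4, 3, 5 → best response R.
Player 2 against Bottom: payoffs -5, 5, -3, 0 → best response CL.
No profile is a mutual best response for all players.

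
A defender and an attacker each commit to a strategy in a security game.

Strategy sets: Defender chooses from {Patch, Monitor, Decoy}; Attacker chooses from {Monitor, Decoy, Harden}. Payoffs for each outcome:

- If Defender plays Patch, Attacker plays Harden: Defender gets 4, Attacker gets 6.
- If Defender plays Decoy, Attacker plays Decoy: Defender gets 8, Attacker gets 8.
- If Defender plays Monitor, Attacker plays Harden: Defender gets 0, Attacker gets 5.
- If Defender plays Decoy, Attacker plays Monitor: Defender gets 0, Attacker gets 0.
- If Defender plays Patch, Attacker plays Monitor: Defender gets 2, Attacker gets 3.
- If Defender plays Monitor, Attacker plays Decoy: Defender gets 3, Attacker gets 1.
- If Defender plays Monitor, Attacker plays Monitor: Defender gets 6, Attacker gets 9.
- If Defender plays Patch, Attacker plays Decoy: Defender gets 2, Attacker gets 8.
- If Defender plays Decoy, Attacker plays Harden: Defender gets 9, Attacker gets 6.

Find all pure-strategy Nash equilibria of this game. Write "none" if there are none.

The pure Nash equilibria are (Monitor, Monitor), (Decoy, Decoy).

For each player, find the best response to each opponent profile; mutual best responses are the pure NE.
Defender against Monitor: payoffs 2, 6, 0 → best response Monitor.
Defender against Decoy: payoffs 2, 3, 8 → best response Decoy.
Defender against Harden: payoffs 4, 0, 9 → best response Decoy.
Attacker against Patch: payoffs 3, 8, 6 → best response Decoy.
Attacker against Monitor: payoffs 9, 1, 5 → best response Monitor.
Attacker against Decoy: payoffs 0, 8, 6 → best response Decoy.
Mutual best responses: (Monitor, Monitor); (Decoy, Decoy).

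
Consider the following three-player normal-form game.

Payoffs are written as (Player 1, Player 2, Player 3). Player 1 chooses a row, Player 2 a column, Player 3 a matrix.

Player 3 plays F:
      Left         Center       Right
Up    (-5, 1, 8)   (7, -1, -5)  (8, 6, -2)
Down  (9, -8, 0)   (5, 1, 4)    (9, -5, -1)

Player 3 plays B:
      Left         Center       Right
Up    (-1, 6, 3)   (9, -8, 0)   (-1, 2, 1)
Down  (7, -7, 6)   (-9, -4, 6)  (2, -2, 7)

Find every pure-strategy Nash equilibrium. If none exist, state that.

The unique pure-strategy Nash equilibrium is (Down, Right, B).

For each strategy profile, look for a profitable unilateral deviation.
(Up, Left, F): Player 1 can switch to Down (-5 → 9). Not NE.
(Up, Left, B): Player 1 can switch to Down (-1 → 7). Not NE.
(Up, Center, F): Player 2 can switch to Left (-1 → 1). Not NE.
(Up, Center, B): Player 2 can switch to Left (-8 → 6). Not NE.
(Up, Right, F): Player 1 can switch to Down (8 → 9). Not NE.
(Up, Right, B): Player 1 can switch to Down (-1 → 2). Not NE.
(Down, Left, F): Player 2 can switch to Center (-8 → 1). Not NE.
(Down, Left, B): Player 2 can switch to Center (-7 → -4). Not NE.
(Down, Right, B): Player 1 gets 2, best alternative -1; Player 2 gets -2, best alternative -4; Player 3 gets 7, best alternative -1. No profitable deviation — NE.
(The remaining 3 profiles each have a profitable deviation by the same check.)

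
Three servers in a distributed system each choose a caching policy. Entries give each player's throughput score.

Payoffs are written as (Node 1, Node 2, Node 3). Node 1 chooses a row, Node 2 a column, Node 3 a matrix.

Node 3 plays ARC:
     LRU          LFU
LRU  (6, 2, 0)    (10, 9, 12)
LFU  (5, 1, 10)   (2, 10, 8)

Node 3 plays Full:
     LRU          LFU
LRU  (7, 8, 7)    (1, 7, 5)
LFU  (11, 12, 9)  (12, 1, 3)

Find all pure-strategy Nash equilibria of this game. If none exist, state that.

Mark each player's best response to every combination of opponents' strategies; a profile where every player is best-responding is a pure Nash equilibrium.
Node 1 against (LRU, ARC): payoffs 6, 5 → best response LRU.
Node 1 against (LRU, Full): payoffs 7, 11 → best response LFU.
Node 1 against (LFU, ARC): payoffs 10, 2 → best response LRU.
Node 1 against (LFU, Full): payoffs 1, 12 → best response LFU.
Node 2 against (LRU, ARC): payoffs 2, 9 → best response LFU.
Node 2 against (LRU, Full): payoffs 8, 7 → best response LRU.
Node 2 against (LFU, ARC): payoffs 1, 10 → best response LFU.
Node 2 against (LFU, Full): payoffs 12, 1 → best response LRU.
Node 3 against (LRU, LRU): payoffs 0, 7 → best response Full.
Node 3 against (LRU, LFU): payoffs 12, 5 → best response ARC.
Node 3 against (LFU, LRU): payoffs 10, 9 → best response ARC.
Node 3 against (LFU, LFU): payoffs 8, 3 → best response ARC.
Mutual best responses: (LRU, LFU, ARC).

The unique pure-strategy Nash equilibrium is (LRU, LFU, ARC).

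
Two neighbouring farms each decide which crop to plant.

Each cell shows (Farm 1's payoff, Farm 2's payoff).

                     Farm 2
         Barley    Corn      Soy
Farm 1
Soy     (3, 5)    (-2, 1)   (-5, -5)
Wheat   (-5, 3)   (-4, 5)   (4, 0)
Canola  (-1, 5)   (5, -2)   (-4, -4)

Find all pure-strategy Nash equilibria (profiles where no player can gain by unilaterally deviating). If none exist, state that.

Farm 1 against Barley: payoffs 3, -5, -1 → best response Soy.
Farm 1 against Corn: payoffs -2, -4, 5 → best response Canola.
Farm 1 against Soy: payoffs -5, 4, -4 → best response Wheat.
Farm 2 against Soy: payoffs 5, 1, -5 → best response Barley.
Farm 2 against Wheat: payoffs 3, 5, 0 → best response Corn.
Farm 2 against Canola: payoffs 5, -2, -4 → best response Barley.
Mutual best responses: (Soy, Barley).

Pure NE: (Soy, Barley)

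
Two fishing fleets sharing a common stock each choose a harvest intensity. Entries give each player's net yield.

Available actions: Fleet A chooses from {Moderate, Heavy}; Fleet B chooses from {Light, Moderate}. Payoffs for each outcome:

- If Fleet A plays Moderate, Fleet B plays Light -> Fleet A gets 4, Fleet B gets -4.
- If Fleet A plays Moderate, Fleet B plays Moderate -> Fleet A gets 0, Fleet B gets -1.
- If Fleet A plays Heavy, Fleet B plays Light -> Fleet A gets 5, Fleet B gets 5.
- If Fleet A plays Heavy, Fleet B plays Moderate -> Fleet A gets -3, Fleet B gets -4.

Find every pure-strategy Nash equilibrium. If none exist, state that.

(Moderate, Moderate); (Heavy, Light)

Mark each player's best response to every combination of opponents' strategies; a profile where every player is best-responding is a pure Nash equilibrium.
Fleet A against Light: payoffs 4, 5 → best response Heavy.
Fleet A against Moderate: payoffs 0, -3 → best response Moderate.
Fleet B against Moderate: payoffs -4, -1 → best response Moderate.
Fleet B against Heavy: payoffs 5, -4 → best response Light.
Mutual best responses: (Moderate, Moderate); (Heavy, Light).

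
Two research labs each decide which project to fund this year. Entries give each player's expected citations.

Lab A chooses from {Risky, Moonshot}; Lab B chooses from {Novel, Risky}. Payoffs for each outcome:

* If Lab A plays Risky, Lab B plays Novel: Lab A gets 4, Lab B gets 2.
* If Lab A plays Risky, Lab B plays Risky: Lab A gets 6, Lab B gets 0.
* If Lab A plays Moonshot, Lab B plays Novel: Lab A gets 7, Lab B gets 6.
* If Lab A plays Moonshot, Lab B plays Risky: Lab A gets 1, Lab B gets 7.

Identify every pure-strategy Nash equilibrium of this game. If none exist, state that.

Lab A against Novel: payoffs 4, 7 → best response Moonshot.
Lab A against Risky: payoffs 6, 1 → best response Risky.
Lab B against Risky: payoffs 2, 0 → best response Novel.
Lab B against Moonshot: payoffs 6, 7 → best response Risky.
No profile is a mutual best response for all players.

No pure-strategy Nash equilibrium.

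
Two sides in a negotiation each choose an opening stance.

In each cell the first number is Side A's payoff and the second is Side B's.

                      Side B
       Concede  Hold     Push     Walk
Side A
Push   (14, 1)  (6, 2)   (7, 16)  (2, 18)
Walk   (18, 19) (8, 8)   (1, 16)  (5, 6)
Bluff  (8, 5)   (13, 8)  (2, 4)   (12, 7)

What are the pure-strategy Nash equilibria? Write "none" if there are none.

(Push, Concede): Side A can switch to Walk (14 → 18). Not NE.
(Push, Hold): Side A can switch to Walk (6 → 8). Not NE.
(Push, Push): Side B can switch to Walk (16 → 18). Not NE.
(Push, Walk): Side A can switch to Walk (2 → 5). Not NE.
(Walk, Concede): Side A gets 18, best alternative 14; Side B gets 19, best alternative 16. No profitable deviation — NE.
(Walk, Hold): Side A can switch to Bluff (8 → 13). Not NE.
(Walk, Push): Side A can switch to Push (1 → 7). Not NE.
(Walk, Walk): Side A can switch to Bluff (5 → 12). Not NE.
(Bluff, Concede): Side A can switch to Push (8 → 14). Not NE.
(Bluff, Hold): Side A gets 13, best alternative 8; Side B gets 8, best alternative 7. No profitable deviation — NE.
(Bluff, Push): Side A can switch to Push (2 → 7). Not NE.
(Bluff, Walk): Side B can switch to Hold (7 → 8). Not NE.

The pure Nash equilibria are (Walk, Concede), (Bluff, Hold).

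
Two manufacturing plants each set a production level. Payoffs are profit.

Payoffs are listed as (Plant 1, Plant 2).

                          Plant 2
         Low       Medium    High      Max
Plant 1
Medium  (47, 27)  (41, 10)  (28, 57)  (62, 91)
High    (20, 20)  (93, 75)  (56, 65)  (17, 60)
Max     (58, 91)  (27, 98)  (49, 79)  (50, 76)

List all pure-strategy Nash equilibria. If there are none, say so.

Mark each player's best response to every combination of opponents' strategies; a profile where every player is best-responding is a pure Nash equilibrium.
Plant 1 against Low: payoffs 47, 20, 58 → best response Max.
Plant 1 against Medium: payoffs 41, 93, 27 → best response High.
Plant 1 against High: payoffs 28, 56, 49 → best response High.
Plant 1 against Max: payoffs 62, 17, 50 → best response Medium.
Plant 2 against Medium: payoffs 27, 10, 57, 91 → best response Max.
Plant 2 against High: payoffs 20, 75, 65, 60 → best response Medium.
Plant 2 against Max: payoffs 91, 98, 79, 76 → best response Medium.
Mutual best responses: (Medium, Max); (High, Medium).

The pure Nash equilibria are (Medium, Max), (High, Medium).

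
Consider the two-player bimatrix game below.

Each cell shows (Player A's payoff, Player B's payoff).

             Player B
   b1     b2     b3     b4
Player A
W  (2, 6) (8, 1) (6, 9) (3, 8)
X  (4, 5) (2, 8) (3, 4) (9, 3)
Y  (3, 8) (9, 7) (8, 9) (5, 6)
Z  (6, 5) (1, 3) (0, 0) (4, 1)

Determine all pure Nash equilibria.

Pure-strategy Nash equilibria: (Y, b3); (Z, b1)

For each strategy profile, look for a profitable unilateral deviation.
(W, b1): Player A can switch to X (2 → 4). Not NE.
(W, b2): Player A can switch to Y (8 → 9). Not NE.
(W, b3): Player A can switch to Y (6 → 8). Not NE.
(W, b4): Player A can switch to X (3 → 9). Not NE.
(X, b1): Player A can switch to Z (4 → 6). Not NE.
(X, b2): Player A can switch to W (2 → 8). Not NE.
(X, b3): Player A can switch to W (3 → 6). Not NE.
(X, b4): Player B can switch to b1 (3 → 5). Not NE.
(Y, b1): Player A can switch to X (3 → 4). Not NE.
(Y, b2): Player B can switch to b1 (7 → 8). Not NE.
(Y, b3): Player A gets 8, best alternative 6; Player B gets 9, best alternative 8. No profitable deviation — NE.
(Z, b1): Player A gets 6, best alternative 4; Player B gets 5, best alternative 3. No profitable deviation — NE.
(The remaining 4 profiles each have a profitable deviation by the same check.)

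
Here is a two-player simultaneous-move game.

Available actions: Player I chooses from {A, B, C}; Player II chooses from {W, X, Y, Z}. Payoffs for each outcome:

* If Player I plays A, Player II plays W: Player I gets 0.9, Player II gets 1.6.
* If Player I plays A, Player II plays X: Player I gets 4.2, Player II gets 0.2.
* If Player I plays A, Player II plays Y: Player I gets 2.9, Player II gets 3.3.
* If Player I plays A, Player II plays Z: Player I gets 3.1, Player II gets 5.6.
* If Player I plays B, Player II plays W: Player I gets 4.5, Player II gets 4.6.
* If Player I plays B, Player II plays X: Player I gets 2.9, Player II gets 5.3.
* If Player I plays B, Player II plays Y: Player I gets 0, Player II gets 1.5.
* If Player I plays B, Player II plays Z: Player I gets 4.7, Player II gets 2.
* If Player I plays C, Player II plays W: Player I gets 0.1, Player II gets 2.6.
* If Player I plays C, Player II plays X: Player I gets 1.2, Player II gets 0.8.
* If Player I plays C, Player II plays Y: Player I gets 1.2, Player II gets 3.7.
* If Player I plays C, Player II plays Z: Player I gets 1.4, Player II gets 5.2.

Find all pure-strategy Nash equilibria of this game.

No pure-strategy Nash equilibrium.

Player I against W: payoffs 0.9, 4.5, 0.1 → best response B.
Player I against X: payoffs 4.2, 2.9, 1.2 → best response A.
Player I against Y: payoffs 2.9, 0, 1.2 → best response A.
Player I against Z: payoffs 3.1, 4.7, 1.4 → best response B.
Player II against A: payoffs 1.6, 0.2, 3.3, 5.6 → best response Z.
Player II against B: payoffs 4.6, 5.3, 1.5, 2 → best response X.
Player II against C: payoffs 2.6, 0.8, 3.7, 5.2 → best response Z.
No profile is a mutual best response for all players.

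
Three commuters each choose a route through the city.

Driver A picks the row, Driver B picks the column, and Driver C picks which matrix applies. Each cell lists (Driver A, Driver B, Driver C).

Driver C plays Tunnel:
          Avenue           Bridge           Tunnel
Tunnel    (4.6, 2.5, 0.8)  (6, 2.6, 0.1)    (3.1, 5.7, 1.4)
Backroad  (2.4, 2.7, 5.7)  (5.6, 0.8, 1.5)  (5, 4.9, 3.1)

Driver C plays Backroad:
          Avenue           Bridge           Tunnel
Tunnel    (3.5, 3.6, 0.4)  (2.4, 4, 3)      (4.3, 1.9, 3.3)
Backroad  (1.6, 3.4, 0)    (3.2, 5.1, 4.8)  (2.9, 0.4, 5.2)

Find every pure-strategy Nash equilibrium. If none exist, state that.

Mark each player's best response to every combination of opponents' strategies; a profile where every player is best-responding is a pure Nash equilibrium.
Driver A against (Avenue, Tunnel): payoffs 4.6, 2.4 → best response Tunnel.
Driver A against (Avenue, Backroad): payoffs 3.5, 1.6 → best response Tunnel.
Driver A against (Bridge, Tunnel): payoffs 6, 5.6 → best response Tunnel.
Driver A against (Bridge, Backroad): payoffs 2.4, 3.2 → best response Backroad.
Driver A against (Tunnel, Tunnel): payoffs 3.1, 5 → best response Backroad.
Driver A against (Tunnel, Backroad): payoffs 4.3, 2.9 → best response Tunnel.
Driver B against (Tunnel, Tunnel): payoffs 2.5, 2.6, 5.7 → best response Tunnel.
Driver B against (Tunnel, Backroad): payoffs 3.6, 4, 1.9 → best response Bridge.
Driver B against (Backroad, Tunnel): payoffs 2.7, 0.8, 4.9 → best response Tunnel.
Driver B against (Backroad, Backroad): payoffs 3.4, 5.1, 0.4 → best response Bridge.
Driver C against (Tunnel, Avenue): payoffs 0.8, 0.4 → best response Tunnel.
Driver C against (Tunnel, Bridge): payoffs 0.1, 3 → best response Backroad.
Driver C against (Tunnel, Tunnel): payoffs 1.4, 3.3 → best response Backroad.
Driver C against (Backroad, Avenue): payoffs 5.7, 0 → best response Tunnel.
Driver C against (Backroad, Bridge): payoffs 1.5, 4.8 → best response Backroad.
Driver C against (Backroad, Tunnel): payoffs 3.1, 5.2 → best response Backroad.
Mutual best responses: (Backroad, Bridge, Backroad).

(Backroad, Bridge, Backroad)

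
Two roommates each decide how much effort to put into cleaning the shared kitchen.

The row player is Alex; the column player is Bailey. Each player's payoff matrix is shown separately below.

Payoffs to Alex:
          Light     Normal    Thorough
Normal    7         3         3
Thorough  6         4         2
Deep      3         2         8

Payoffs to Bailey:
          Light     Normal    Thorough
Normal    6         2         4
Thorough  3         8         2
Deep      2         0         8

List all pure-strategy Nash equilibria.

Pure-strategy Nash equilibria: (Normal, Light) and (Thorough, Normal) and (Deep, Thorough)

Alex against Light: payoffs 7, 6, 3 → best response Normal.
Alex against Normal: payoffs 3, 4, 2 → best response Thorough.
Alex against Thorough: payoffs 3, 2, 8 → best response Deep.
Bailey against Normal: payoffs 6, 2, 4 → best response Light.
Bailey against Thorough: payoffs 3, 8, 2 → best response Normal.
Bailey against Deep: payoffs 2, 0, 8 → best response Thorough.
Mutual best responses: (Normal, Light); (Thorough, Normal); (Deep, Thorough).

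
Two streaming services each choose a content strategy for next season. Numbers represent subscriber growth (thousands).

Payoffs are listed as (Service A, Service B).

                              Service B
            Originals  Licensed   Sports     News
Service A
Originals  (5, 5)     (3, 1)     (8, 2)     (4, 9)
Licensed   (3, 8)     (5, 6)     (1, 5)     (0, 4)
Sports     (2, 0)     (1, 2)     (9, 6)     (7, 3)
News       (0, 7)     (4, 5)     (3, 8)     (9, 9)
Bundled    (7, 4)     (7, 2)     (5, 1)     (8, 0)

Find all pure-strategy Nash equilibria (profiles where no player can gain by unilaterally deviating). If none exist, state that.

Mark each player's best response to every combination of opponents' strategies; a profile where every player is best-responding is a pure Nash equilibrium.
Service A against Originals: payoffs 5, 3, 2, 0, 7 → best response Bundled.
Service A against Licensed: payoffs 3, 5, 1, 4, 7 → best response Bundled.
Service A against Sports: payoffs 8, 1, 9, 3, 5 → best response Sports.
Service A against News: payoffs 4, 0, 7, 9, 8 → best response News.
Service B against Originals: payoffs 5, 1, 2, 9 → best response News.
Service B against Licensed: payoffs 8, 6, 5, 4 → best response Originals.
Service B against Sports: payoffs 0, 2, 6, 3 → best response Sports.
Service B against News: payoffs 7, 5, 8, 9 → best response News.
Service B against Bundled: payoffs 4, 2, 1, 0 → best response Originals.
Mutual best responses: (Sports, Sports); (News, News); (Bundled, Originals).

(Sports, Sports); (News, News); (Bundled, Originals)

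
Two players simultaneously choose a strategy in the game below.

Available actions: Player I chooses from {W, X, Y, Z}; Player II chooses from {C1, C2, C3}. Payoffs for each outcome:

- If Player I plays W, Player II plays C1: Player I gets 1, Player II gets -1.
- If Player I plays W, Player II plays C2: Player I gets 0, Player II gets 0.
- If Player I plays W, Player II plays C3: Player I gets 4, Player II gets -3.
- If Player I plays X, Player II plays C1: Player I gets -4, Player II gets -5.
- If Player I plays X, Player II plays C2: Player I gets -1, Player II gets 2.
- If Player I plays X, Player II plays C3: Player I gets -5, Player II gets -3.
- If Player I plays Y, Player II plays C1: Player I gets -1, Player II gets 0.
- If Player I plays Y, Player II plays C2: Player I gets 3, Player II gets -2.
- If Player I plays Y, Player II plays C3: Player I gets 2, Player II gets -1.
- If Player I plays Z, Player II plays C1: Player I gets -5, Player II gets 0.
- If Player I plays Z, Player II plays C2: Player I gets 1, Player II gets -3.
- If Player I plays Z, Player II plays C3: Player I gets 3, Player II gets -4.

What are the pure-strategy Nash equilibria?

(W, C1): Player II can switch to C2 (-1 → 0). Not NE.
(W, C2): Player I can switch to Y (0 → 3). Not NE.
(W, C3): Player II can switch to C1 (-3 → -1). Not NE.
(X, C1): Player I can switch to W (-4 → 1). Not NE.
(X, C2): Player I can switch to W (-1 → 0). Not NE.
(X, C3): Player I can switch to W (-5 → 4). Not NE.
(Y, C1): Player I can switch to W (-1 → 1). Not NE.
(Y, C2): Player II can switch to C1 (-2 → 0). Not NE.
(The remaining 4 profiles each have a profitable deviation by the same check.)

There is no pure-strategy Nash equilibrium.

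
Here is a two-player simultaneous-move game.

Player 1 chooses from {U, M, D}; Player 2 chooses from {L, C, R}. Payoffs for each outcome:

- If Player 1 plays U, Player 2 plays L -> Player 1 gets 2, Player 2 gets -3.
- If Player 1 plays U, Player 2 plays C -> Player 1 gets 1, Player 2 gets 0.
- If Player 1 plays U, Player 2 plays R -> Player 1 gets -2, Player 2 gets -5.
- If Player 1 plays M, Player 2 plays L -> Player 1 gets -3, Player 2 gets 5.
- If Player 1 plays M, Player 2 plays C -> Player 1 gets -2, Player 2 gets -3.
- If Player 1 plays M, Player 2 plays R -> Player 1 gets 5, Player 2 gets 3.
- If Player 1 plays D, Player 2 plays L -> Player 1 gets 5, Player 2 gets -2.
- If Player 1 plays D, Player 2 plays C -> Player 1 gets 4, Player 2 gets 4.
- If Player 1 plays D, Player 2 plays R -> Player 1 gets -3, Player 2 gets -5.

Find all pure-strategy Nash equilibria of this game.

Pure NE: (D, C)

Player 1 against L: payoffs 2, -3, 5 → best response D.
Player 1 against C: payoffs 1, -2, 4 → best response D.
Player 1 against R: payoffs -2, 5, -3 → best response M.
Player 2 against U: payoffs -3, 0, -5 → best response C.
Player 2 against M: payoffs 5, -3, 3 → best response L.
Player 2 against D: payoffs -2, 4, -5 → best response C.
Mutual best responses: (D, C).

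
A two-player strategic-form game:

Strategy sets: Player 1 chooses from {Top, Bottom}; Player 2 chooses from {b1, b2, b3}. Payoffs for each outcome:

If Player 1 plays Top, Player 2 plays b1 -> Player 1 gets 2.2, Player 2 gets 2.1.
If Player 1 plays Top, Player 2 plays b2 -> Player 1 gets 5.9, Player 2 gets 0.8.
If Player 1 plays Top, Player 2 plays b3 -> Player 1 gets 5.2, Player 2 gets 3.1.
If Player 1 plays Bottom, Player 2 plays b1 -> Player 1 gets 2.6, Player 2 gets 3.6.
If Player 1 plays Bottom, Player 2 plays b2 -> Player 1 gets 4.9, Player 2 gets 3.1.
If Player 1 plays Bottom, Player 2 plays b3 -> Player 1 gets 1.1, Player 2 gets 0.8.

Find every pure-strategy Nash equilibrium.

(Top, b3); (Bottom, b1)

Player 1 against b1: payoffs 2.2, 2.6 → best response Bottom.
Player 1 against b2: payoffs 5.9, 4.9 → best response Top.
Player 1 against b3: payoffs 5.2, 1.1 → best response Top.
Player 2 against Top: payoffs 2.1, 0.8, 3.1 → best response b3.
Player 2 against Bottom: payoffs 3.6, 3.1, 0.8 → best response b1.
Mutual best responses: (Top, b3); (Bottom, b1).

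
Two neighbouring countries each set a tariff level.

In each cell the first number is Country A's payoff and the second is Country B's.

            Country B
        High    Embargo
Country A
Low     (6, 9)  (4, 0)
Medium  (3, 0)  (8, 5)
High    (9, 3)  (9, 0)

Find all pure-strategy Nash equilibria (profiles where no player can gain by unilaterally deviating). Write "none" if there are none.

(High, High)

Country A against High: payoffs 6, 3, 9 → best response High.
Country A against Embargo: payoffs 4, 8, 9 → best response High.
Country B against Low: payoffs 9, 0 → best response High.
Country B against Medium: payoffs 0, 5 → best response Embargo.
Country B against High: payoffs 3, 0 → best response High.
Mutual best responses: (High, High).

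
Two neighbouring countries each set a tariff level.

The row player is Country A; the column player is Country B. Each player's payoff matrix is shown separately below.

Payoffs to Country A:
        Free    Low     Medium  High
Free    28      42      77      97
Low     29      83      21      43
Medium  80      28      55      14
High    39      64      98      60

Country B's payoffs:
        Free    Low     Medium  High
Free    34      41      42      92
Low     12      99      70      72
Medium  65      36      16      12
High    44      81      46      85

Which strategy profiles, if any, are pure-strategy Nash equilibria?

(Free, High); (Low, Low); (Medium, Free)

Check each profile: it is a Nash equilibrium iff no player can strictly gain by switching unilaterally.
(Free, Free): Country A can switch to Low (28 → 29). Not NE.
(Free, Low): Country A can switch to Low (42 → 83). Not NE.
(Free, Medium): Country A can switch to High (77 → 98). Not NE.
(Free, High): Country A gets 97, best alternative 60; Country B gets 92, best alternative 42. No profitable deviation — NE.
(Low, Free): Country A can switch to Medium (29 → 80). Not NE.
(Low, Low): Country A gets 83, best alternative 64; Country B gets 99, best alternative 72. No profitable deviation — NE.
(Low, Medium): Country A can switch to Free (21 → 77). Not NE.
(Low, High): Country A can switch to Free (43 → 97). Not NE.
(Medium, Free): Country A gets 80, best alternative 39; Country B gets 65, best alternative 36. No profitable deviation — NE.
(The remaining 7 profiles each have a profitable deviation by the same check.)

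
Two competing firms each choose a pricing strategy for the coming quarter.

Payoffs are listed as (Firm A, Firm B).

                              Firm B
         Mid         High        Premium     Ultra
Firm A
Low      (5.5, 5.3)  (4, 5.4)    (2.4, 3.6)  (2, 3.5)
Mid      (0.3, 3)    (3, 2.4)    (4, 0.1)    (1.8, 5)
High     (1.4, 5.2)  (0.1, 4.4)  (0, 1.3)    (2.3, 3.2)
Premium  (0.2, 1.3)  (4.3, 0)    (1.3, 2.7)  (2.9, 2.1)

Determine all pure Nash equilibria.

none

Mark each player's best response to every combination of opponents' strategies; a profile where every player is best-responding is a pure Nash equilibrium.
Firm A against Mid: payoffs 5.5, 0.3, 1.4, 0.2 → best response Low.
Firm A against High: payoffs 4, 3, 0.1, 4.3 → best response Premium.
Firm A against Premium: payoffs 2.4, 4, 0, 1.3 → best response Mid.
Firm A against Ultra: payoffs 2, 1.8, 2.3, 2.9 → best response Premium.
Firm B against Low: payoffs 5.3, 5.4, 3.6, 3.5 → best response High.
Firm B against Mid: payoffs 3, 2.4, 0.1, 5 → best response Ultra.
Firm B against High: payoffs 5.2, 4.4, 1.3, 3.2 → best response Mid.
Firm B against Premium: payoffs 1.3, 0, 2.7, 2.1 → best response Premium.
No profile is a mutual best response for all players.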